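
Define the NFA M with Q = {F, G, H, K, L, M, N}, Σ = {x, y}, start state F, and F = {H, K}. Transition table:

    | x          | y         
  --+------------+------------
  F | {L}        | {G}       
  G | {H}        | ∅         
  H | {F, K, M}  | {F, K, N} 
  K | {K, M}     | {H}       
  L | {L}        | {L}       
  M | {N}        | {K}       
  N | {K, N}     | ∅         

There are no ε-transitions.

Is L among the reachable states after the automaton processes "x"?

Start in {F}.
Read 'x': F→{L}; now {L}.
State L is in {L}.

Yes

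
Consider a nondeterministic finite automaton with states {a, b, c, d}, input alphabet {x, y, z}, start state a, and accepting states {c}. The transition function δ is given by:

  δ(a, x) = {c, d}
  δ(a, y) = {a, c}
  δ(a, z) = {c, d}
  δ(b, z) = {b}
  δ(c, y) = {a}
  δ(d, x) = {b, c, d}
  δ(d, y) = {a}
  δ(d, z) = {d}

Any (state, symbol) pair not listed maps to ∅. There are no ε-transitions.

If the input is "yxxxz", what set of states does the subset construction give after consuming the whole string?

{b, d}

Start in {a}.
Read 'y': {a} → {a, c}.
Read 'x': {a, c} → {c, d}.
Read 'x': {c, d} → {b, c, d}.
Read 'x': {b, c, d} → {b, c, d}.
Read 'z': {b, c, d} → {b, d}.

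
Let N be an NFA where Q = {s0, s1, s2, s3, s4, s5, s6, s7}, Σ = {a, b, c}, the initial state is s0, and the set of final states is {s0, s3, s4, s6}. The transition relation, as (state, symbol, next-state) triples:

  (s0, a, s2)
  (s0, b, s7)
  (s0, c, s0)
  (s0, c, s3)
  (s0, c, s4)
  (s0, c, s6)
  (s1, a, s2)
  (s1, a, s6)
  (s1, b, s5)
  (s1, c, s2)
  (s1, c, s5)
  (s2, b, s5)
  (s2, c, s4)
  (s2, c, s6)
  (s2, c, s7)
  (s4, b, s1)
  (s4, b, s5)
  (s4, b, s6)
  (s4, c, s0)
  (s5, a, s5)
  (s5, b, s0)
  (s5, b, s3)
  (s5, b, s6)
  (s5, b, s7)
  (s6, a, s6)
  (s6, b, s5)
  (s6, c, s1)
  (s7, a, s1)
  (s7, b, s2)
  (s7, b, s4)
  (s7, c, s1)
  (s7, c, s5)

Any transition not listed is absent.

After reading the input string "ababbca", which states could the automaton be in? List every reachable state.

Start in {s0}.
Read 'a': s0→{s2}; now {s2}.
Read 'b': s2→{s5}; now {s5}.
Read 'a': s5→{s5}; now {s5}.
Read 'b': s5→{s0, s3, s6, s7}; now {s0, s3, s6, s7}.
Read 'b': s0→{s7}, s3→∅, s6→{s5}, s7→{s2, s4}; now {s2, s4, s5, s7}.
Read 'c': s2→{s4, s6, s7}, s4→{s0}, s5→∅, s7→{s1, s5}; now {s0, s1, s4, s5, s6, s7}.
Read 'a': s0→{s2}, s1→{s2, s6}, s4→∅, s5→{s5}, s6→{s6}, s7→{s1}; now {s1, s2, s5, s6}.

{s1, s2, s5, s6}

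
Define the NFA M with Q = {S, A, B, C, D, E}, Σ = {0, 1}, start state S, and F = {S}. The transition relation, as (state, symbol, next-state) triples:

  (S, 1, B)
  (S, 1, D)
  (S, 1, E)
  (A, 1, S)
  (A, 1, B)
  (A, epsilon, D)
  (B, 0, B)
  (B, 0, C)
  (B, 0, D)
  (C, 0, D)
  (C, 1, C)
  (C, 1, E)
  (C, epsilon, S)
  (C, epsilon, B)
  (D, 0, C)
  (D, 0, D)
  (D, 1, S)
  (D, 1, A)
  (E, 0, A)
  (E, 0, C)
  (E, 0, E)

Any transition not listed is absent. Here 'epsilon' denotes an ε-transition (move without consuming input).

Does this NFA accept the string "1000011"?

Yes

Start in {S}.
Read '1': S→{B, D, E}; now {B, D, E}.
Read '0': B→{B, C, D}, D→{C, D}, E→{A, C, E}; union {A, B, C, D, E}; ε-closure = {S, A, B, C, D, E}.
Read '0': S→∅, A→∅, B→{B, C, D}, C→{D}, D→{C, D}, E→{A, C, E}; union {A, B, C, D, E}; ε-closure = {S, A, B, C, D, E}.
Read '0': S→∅, A→∅, B→{B, C, D}, C→{D}, D→{C, D}, E→{A, C, E}; union {A, B, C, D, E}; ε-closure = {S, A, B, C, D, E}.
Read '0': S→∅, A→∅, B→{B, C, D}, C→{D}, D→{C, D}, E→{A, C, E}; union {A, B, C, D, E}; ε-closure = {S, A, B, C, D, E}.
Read '1': S→{B, D, E}, A→{S, B}, B→∅, C→{C, E}, D→{S, A}, E→∅; now {S, A, B, C, D, E}.
Read '1': S→{B, D, E}, A→{S, B}, B→∅, C→{C, E}, D→{S, A}, E→∅; now {S, A, B, C, D, E}.
The final set {S, A, B, C, D, E} contains the accepting state S.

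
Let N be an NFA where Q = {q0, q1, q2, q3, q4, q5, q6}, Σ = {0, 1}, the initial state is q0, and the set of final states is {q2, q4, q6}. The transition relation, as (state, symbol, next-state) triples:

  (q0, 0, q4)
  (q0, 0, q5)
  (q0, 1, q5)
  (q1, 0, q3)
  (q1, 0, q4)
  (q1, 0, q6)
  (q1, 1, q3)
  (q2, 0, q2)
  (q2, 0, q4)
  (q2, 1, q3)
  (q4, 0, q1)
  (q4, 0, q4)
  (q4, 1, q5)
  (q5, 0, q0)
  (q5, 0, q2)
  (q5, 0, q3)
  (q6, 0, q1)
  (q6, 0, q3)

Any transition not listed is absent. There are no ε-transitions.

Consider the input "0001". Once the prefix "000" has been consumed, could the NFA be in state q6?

Start in {q0}.
Read '0': {q0} → {q4, q5}.
Read '0': {q4, q5} → {q0, q1, q2, q3, q4}.
Read '0': {q0, q1, q2, q3, q4} → {q1, q2, q3, q4, q5, q6}.
State q6 is in {q1, q2, q3, q4, q5, q6}.

Yes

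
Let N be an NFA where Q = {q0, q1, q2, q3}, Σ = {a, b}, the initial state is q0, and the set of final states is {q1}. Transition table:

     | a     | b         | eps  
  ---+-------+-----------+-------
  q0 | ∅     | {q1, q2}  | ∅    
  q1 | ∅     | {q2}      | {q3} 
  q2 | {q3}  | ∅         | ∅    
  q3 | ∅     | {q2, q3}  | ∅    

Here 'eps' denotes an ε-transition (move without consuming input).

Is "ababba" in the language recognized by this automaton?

Start in {q0}.
Read 'a': {q0} → ∅.
The set is empty and remains empty for the remaining 5 symbols.
The final set ∅ contains no accepting state.

No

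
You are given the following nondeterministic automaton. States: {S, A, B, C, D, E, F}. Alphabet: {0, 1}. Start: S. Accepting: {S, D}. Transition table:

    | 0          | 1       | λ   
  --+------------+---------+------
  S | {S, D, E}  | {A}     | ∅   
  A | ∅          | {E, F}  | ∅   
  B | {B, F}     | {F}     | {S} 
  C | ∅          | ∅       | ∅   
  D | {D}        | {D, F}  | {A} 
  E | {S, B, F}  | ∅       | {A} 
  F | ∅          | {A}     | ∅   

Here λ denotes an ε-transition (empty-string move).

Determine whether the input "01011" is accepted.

Yes

Start in {S}.
Read '0': S→{S, D, E}; union {S, D, E}; ε-closure = {S, A, D, E}.
Read '1': S→{A}, A→{E, F}, D→{D, F}, E→∅; now {A, D, E, F}.
Read '0': A→∅, D→{D}, E→{S, B, F}, F→∅; union {S, B, D, F}; ε-closure = {S, A, B, D, F}.
Read '1': S→{A}, A→{E, F}, B→{F}, D→{D, F}, F→{A}; now {A, D, E, F}.
Read '1': A→{E, F}, D→{D, F}, E→∅, F→{A}; now {A, D, E, F}.
The final set {A, D, E, F} contains the accepting state D.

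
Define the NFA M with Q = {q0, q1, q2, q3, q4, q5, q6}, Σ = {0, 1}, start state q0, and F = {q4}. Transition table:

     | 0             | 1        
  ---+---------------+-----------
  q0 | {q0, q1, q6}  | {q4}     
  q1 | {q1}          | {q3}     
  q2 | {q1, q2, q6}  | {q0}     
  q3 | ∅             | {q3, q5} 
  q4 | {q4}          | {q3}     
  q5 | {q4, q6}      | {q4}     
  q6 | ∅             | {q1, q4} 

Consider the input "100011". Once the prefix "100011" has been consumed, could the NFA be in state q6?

No

Start in {q0}.
Read '1': {q0} → {q4}.
Read '0': {q4} → {q4}.
Read '0': {q4} → {q4}.
Read '0': {q4} → {q4}.
Read '1': {q4} → {q3}.
Read '1': {q3} → {q3, q5}.
State q6 is not in {q3, q5}.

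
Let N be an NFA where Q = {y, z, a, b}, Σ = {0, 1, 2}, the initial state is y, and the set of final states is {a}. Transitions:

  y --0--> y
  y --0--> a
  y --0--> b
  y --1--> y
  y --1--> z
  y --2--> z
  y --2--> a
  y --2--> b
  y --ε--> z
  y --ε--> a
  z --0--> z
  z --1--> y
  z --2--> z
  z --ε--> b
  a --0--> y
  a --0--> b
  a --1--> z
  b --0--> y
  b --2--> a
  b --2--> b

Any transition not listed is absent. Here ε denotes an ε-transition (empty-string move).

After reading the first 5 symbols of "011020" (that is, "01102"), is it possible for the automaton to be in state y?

Start: ε-closure({y}) = {y, z, a, b}.
Read '0': y→{y, a, b}, z→{z}, a→{y, b}, b→{y}; now {y, z, a, b}.
Read '1': y→{y, z}, z→{y}, a→{z}, b→∅; union {y, z}; ε-closure = {y, z, a, b}.
Read '1': y→{y, z}, z→{y}, a→{z}, b→∅; union {y, z}; ε-closure = {y, z, a, b}.
Read '0': y→{y, a, b}, z→{z}, a→{y, b}, b→{y}; now {y, z, a, b}.
Read '2': y→{z, a, b}, z→{z}, a→∅, b→{a, b}; now {z, a, b}.
State y is not in {z, a, b}.

No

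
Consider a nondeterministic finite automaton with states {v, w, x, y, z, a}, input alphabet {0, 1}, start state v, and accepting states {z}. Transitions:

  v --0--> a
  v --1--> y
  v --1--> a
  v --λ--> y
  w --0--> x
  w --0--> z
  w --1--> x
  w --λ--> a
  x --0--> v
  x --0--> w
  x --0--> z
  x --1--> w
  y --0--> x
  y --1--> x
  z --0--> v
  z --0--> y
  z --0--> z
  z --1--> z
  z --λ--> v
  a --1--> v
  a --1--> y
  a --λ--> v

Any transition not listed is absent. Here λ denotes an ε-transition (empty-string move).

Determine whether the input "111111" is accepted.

Start: ε-closure({v}) = {v, y}.
Read '1': v→{y, a}, y→{x}; union {x, y, a}; ε-closure = {v, x, y, a}.
Read '1': v→{y, a}, x→{w}, y→{x}, a→{v, y}; now {v, w, x, y, a}.
Read '1': v→{y, a}, w→{x}, x→{w}, y→{x}, a→{v, y}; now {v, w, x, y, a}.
Read '1': v→{y, a}, w→{x}, x→{w}, y→{x}, a→{v, y}; now {v, w, x, y, a}.
Read '1': v→{y, a}, w→{x}, x→{w}, y→{x}, a→{v, y}; now {v, w, x, y, a}.
Read '1': v→{y, a}, w→{x}, x→{w}, y→{x}, a→{v, y}; now {v, w, x, y, a}.
The final set {v, w, x, y, a} contains no accepting state.

No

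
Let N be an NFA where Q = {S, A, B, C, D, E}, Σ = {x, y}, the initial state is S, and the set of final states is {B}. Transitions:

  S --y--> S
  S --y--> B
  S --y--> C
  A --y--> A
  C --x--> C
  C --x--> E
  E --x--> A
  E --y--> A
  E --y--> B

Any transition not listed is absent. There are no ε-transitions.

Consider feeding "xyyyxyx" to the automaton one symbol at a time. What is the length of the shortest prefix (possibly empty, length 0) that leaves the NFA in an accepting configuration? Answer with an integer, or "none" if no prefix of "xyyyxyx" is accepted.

Start in {S}.
Read 'x': {S} → ∅.
The set is empty and remains empty for the remaining 6 symbols.
No reachable set along the way intersects F.

none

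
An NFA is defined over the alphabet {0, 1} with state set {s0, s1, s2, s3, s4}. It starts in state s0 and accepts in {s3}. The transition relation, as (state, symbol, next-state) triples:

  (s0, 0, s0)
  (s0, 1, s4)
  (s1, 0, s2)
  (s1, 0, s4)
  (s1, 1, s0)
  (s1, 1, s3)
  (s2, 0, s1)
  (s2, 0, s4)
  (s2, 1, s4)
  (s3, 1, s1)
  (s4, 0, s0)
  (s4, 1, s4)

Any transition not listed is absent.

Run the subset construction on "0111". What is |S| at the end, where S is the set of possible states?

Start in {s0}.
Read '0': s0→{s0}; now {s0}.
Read '1': s0→{s4}; now {s4}.
Read '1': s4→{s4}; now {s4}.
Read '1': s4→{s4}; now {s4}.
That set has 1 state.

1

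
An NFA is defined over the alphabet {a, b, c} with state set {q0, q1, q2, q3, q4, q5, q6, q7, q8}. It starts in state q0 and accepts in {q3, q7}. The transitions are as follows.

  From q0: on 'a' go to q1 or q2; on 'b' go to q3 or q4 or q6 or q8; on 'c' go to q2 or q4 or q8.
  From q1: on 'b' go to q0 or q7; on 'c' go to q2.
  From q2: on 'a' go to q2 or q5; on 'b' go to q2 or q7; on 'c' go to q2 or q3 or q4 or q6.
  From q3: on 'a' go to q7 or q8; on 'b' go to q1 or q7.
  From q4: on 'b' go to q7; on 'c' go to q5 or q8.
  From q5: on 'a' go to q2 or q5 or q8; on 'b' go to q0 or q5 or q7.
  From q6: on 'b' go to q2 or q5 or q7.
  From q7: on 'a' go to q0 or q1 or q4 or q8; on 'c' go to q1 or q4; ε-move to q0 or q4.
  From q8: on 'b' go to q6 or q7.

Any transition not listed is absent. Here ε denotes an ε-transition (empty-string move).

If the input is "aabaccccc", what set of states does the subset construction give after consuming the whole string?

{q2, q3, q4, q5, q6, q8}

Start in {q0}.
Read 'a': {q0} → {q1, q2}.
Read 'a': {q1, q2} → {q2, q5}.
Read 'b': {q2, q5} → {q0, q2, q4, q5, q7}.
Read 'a': {q0, q2, q4, q5, q7} → {q0, q1, q2, q4, q5, q8}.
Read 'c': {q0, q1, q2, q4, q5, q8} → {q2, q3, q4, q5, q6, q8}.
Read 'c': {q2, q3, q4, q5, q6, q8} → {q2, q3, q4, q5, q6, q8}.
Read 'c': {q2, q3, q4, q5, q6, q8} → {q2, q3, q4, q5, q6, q8}.
Read 'c': {q2, q3, q4, q5, q6, q8} → {q2, q3, q4, q5, q6, q8}.
Read 'c': {q2, q3, q4, q5, q6, q8} → {q2, q3, q4, q5, q6, q8}.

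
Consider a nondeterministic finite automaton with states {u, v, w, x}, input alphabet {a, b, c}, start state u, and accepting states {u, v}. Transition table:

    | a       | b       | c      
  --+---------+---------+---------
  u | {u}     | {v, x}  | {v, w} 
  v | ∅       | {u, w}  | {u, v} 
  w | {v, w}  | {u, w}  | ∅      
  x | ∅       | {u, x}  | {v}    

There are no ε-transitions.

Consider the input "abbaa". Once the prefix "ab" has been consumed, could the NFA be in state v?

Start in {u}.
Read 'a': {u} → {u}.
Read 'b': {u} → {v, x}.
State v is in {v, x}.

Yes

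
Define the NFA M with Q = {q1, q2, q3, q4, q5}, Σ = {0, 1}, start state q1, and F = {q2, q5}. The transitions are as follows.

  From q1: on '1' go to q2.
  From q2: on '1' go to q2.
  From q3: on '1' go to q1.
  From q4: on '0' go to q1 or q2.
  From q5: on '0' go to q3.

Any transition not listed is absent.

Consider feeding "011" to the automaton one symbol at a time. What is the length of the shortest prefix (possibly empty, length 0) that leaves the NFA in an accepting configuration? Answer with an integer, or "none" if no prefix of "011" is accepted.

none

Start in {q1}.
Read '0': q1→∅; now ∅.
The set is empty and remains empty for the remaining 2 symbols.
No reachable set along the way intersects F.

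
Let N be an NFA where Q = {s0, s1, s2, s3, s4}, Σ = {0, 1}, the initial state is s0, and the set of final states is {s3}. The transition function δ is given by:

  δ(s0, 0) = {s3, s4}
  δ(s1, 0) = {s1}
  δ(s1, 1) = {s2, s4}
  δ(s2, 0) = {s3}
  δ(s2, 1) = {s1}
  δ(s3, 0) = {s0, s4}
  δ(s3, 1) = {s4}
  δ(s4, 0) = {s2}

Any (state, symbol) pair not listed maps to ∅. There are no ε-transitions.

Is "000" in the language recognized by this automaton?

Yes

Start in {s0}.
Read '0': {s0} → {s3, s4}.
Read '0': {s3, s4} → {s0, s2, s4}.
Read '0': {s0, s2, s4} → {s2, s3, s4}.
The final set {s2, s3, s4} contains the accepting state s3.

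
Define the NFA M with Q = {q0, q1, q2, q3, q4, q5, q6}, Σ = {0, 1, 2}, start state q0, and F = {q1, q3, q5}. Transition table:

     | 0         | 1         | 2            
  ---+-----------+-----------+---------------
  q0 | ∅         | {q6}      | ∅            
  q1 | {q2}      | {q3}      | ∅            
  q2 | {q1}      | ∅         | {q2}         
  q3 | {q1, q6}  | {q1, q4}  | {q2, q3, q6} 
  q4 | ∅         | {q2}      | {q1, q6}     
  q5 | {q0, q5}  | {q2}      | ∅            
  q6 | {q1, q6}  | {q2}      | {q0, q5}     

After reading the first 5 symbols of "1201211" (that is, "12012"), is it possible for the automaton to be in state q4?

Start in {q0}.
Read '1': {q0} → {q6}.
Read '2': {q6} → {q0, q5}.
Read '0': {q0, q5} → {q0, q5}.
Read '1': {q0, q5} → {q2, q6}.
Read '2': {q2, q6} → {q0, q2, q5}.
State q4 is not in {q0, q2, q5}.

No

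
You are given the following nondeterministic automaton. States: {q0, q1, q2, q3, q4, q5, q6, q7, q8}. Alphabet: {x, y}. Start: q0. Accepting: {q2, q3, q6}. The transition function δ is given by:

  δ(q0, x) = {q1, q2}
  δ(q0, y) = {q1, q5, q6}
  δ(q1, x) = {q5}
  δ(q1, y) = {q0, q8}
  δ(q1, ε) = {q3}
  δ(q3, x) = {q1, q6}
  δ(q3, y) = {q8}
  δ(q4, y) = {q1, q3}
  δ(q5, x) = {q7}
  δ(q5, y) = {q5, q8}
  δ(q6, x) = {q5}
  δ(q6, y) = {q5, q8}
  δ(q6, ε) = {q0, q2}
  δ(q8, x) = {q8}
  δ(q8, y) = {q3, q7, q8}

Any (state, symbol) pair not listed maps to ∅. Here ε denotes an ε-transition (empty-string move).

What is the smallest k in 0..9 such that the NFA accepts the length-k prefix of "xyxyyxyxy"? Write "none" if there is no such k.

1

Start in {q0}.
Read 'x': q0→{q1, q2}; union {q1, q2}; ε-closure = {q1, q2, q3}.
None of the earlier sets intersect F, but {q1, q2, q3} does.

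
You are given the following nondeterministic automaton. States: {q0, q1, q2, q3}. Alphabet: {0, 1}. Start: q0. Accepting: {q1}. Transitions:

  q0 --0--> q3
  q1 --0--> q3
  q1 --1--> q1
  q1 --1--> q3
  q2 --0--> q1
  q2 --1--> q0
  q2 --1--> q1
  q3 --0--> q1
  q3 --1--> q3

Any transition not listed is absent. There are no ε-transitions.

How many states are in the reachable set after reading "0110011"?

Start in {q0}.
Read '0': {q0} → {q3}.
Read '1': {q3} → {q3}.
Read '1': {q3} → {q3}.
Read '0': {q3} → {q1}.
Read '0': {q1} → {q3}.
Read '1': {q3} → {q3}.
Read '1': {q3} → {q3}.
That set has 1 state.

1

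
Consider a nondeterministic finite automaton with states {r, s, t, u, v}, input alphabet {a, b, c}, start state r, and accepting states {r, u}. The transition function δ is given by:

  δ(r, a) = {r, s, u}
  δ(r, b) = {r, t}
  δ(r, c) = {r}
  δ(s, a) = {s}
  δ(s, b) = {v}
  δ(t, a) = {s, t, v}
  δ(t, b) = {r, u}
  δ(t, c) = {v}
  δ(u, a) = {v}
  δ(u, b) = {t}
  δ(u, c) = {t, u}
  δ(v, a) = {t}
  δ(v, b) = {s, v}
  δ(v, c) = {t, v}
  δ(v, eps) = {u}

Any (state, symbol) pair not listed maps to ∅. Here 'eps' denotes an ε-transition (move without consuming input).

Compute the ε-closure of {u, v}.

{u, v}

Begin with {u, v}.
No ε-moves leave this set, so the closure equals the set itself.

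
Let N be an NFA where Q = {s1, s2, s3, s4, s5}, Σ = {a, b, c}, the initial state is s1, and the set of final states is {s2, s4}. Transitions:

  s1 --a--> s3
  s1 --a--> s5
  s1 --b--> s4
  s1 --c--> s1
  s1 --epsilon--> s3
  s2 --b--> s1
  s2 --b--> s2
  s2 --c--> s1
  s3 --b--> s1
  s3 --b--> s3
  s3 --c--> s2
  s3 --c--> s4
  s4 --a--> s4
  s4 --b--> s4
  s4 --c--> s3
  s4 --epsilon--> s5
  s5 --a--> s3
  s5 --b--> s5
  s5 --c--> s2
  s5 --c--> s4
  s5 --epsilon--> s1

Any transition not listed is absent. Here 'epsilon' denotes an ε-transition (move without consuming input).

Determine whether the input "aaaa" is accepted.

Start: ε-closure({s1}) = {s1, s3}.
Read 'a': s1→{s3, s5}, s3→∅; union {s3, s5}; ε-closure = {s1, s3, s5}.
Read 'a': s1→{s3, s5}, s3→∅, s5→{s3}; union {s3, s5}; ε-closure = {s1, s3, s5}.
Read 'a': s1→{s3, s5}, s3→∅, s5→{s3}; union {s3, s5}; ε-closure = {s1, s3, s5}.
Read 'a': s1→{s3, s5}, s3→∅, s5→{s3}; union {s3, s5}; ε-closure = {s1, s3, s5}.
The final set {s1, s3, s5} contains no accepting state.

No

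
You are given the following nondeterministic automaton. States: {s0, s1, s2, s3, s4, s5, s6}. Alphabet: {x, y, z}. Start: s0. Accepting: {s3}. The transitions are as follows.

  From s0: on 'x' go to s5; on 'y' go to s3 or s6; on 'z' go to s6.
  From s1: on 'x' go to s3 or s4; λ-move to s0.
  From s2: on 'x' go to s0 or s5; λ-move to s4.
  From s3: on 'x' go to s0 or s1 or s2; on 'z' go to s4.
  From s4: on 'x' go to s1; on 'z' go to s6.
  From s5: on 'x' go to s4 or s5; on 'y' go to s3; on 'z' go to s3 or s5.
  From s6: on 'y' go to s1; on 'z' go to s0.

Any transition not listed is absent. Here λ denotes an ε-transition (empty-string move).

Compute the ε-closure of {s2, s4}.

Begin with {s2, s4}.
No ε-moves leave this set, so the closure equals the set itself.

{s2, s4}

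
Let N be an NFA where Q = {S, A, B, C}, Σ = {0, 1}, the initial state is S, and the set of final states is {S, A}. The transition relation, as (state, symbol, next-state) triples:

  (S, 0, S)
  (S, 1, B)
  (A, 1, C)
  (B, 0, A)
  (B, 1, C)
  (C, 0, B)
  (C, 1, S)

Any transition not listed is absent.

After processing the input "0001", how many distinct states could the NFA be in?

Start in {S}.
Read '0': {S} → {S}.
Read '0': {S} → {S}.
Read '0': {S} → {S}.
Read '1': {S} → {B}.
That set has 1 state.

1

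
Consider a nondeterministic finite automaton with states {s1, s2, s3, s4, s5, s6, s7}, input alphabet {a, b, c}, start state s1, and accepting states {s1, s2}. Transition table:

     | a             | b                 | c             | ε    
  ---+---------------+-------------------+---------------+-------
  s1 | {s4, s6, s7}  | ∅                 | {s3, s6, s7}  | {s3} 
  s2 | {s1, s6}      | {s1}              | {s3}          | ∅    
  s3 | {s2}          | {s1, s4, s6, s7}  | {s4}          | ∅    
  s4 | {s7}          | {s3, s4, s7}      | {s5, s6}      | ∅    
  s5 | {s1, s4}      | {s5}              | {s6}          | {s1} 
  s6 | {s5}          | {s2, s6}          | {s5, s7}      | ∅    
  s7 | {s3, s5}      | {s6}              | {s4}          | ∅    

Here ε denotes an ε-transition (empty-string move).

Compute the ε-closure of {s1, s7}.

Begin with {s1, s7}.
ε-move s1 → s3; add s3.

{s1, s3, s7}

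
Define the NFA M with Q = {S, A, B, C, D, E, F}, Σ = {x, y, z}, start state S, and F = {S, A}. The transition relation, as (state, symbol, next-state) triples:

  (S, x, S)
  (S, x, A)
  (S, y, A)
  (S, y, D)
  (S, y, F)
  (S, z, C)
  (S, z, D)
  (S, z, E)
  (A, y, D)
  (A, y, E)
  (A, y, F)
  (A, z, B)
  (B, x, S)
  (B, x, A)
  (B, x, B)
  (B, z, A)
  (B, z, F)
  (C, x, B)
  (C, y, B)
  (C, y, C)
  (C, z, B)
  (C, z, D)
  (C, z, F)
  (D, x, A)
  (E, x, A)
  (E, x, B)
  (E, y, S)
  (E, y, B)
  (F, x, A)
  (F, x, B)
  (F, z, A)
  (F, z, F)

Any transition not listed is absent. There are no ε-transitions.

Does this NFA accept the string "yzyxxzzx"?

Start in {S}.
Read 'y': S→{A, D, F}; now {A, D, F}.
Read 'z': A→{B}, D→∅, F→{A, F}; now {A, B, F}.
Read 'y': A→{D, E, F}, B→∅, F→∅; now {D, E, F}.
Read 'x': D→{A}, E→{A, B}, F→{A, B}; now {A, B}.
Read 'x': A→∅, B→{S, A, B}; now {S, A, B}.
Read 'z': S→{C, D, E}, A→{B}, B→{A, F}; now {A, B, C, D, E, F}.
Read 'z': A→{B}, B→{A, F}, C→{B, D, F}, D→∅, E→∅, F→{A, F}; now {A, B, D, F}.
Read 'x': A→∅, B→{S, A, B}, D→{A}, F→{A, B}; now {S, A, B}.
The final set {S, A, B} contains the accepting states S, A.

Yes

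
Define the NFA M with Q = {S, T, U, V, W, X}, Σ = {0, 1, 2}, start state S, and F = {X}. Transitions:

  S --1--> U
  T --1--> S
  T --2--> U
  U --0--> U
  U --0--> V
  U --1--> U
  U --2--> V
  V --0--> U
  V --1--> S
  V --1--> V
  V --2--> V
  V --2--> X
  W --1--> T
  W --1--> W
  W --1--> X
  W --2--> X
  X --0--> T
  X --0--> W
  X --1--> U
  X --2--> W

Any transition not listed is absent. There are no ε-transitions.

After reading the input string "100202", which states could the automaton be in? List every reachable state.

{U, V, X}

Start in {S}.
Read '1': {S} → {U}.
Read '0': {U} → {U, V}.
Read '0': {U, V} → {U, V}.
Read '2': {U, V} → {V, X}.
Read '0': {V, X} → {T, U, W}.
Read '2': {T, U, W} → {U, V, X}.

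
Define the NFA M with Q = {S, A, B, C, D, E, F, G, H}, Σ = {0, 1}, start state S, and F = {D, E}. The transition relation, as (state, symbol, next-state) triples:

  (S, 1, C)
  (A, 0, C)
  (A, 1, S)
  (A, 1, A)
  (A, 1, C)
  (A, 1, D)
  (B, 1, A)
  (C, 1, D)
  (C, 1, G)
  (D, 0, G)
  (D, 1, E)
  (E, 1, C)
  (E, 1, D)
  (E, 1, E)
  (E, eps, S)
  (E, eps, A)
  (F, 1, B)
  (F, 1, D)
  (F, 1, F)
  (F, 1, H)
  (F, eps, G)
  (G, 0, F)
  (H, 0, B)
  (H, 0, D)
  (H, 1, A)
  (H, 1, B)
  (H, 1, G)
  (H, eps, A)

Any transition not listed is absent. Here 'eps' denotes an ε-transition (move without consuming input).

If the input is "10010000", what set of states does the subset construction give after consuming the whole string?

Start in {S}.
Read '1': S→{C}; now {C}.
Read '0': C→∅; now ∅.
The set is empty and remains empty for the remaining 6 symbols.

∅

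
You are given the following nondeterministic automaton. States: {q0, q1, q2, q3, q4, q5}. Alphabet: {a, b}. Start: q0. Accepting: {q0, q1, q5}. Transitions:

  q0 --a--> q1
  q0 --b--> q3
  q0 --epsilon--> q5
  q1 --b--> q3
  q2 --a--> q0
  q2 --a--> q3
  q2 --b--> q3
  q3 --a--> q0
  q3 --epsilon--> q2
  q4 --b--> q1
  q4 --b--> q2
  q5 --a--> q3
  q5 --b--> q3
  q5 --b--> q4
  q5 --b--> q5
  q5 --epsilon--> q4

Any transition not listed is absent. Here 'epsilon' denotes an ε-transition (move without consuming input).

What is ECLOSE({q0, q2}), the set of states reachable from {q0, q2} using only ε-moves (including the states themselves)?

{q0, q2, q4, q5}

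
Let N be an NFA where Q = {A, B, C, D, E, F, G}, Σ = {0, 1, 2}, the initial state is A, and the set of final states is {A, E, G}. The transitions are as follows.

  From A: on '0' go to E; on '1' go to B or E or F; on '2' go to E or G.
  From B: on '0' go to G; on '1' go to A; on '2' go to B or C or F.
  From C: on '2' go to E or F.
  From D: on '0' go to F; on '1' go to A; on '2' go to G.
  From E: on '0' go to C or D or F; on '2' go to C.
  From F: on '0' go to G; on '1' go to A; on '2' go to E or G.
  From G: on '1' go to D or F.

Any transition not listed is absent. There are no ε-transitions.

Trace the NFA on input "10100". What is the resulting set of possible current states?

{C, D, F, G}

Start in {A}.
Read '1': {A} → {B, E, F}.
Read '0': {B, E, F} → {C, D, F, G}.
Read '1': {C, D, F, G} → {A, D, F}.
Read '0': {A, D, F} → {E, F, G}.
Read '0': {E, F, G} → {C, D, F, G}.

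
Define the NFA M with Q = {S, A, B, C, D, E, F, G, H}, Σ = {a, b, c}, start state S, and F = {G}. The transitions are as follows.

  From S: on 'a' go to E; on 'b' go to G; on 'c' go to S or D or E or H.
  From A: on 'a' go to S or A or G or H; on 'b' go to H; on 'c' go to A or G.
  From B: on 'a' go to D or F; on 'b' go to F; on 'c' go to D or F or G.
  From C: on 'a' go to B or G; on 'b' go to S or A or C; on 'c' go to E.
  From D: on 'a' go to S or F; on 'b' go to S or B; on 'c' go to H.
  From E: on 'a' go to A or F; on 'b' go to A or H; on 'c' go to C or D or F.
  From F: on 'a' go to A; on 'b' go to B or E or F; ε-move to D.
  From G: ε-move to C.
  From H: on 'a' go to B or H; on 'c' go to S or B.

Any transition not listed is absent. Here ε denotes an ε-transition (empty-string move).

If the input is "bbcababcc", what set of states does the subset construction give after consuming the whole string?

{S, A, B, C, D, E, F, G, H}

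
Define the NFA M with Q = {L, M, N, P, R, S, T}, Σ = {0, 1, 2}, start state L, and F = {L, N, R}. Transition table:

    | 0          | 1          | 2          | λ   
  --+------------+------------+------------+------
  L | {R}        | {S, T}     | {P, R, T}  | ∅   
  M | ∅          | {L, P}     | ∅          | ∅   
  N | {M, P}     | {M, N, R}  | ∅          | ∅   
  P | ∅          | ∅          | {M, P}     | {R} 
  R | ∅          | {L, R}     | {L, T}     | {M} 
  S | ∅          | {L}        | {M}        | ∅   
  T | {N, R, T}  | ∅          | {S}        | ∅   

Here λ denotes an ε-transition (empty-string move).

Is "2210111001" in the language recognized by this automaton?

Start in {L}.
Read '2': L→{P, R, T}; union {P, R, T}; ε-closure = {M, P, R, T}.
Read '2': M→∅, P→{M, P}, R→{L, T}, T→{S}; union {L, M, P, S, T}; ε-closure = {L, M, P, R, S, T}.
Read '1': L→{S, T}, M→{L, P}, P→∅, R→{L, R}, S→{L}, T→∅; union {L, P, R, S, T}; ε-closure = {L, M, P, R, S, T}.
Read '0': L→{R}, M→∅, P→∅, R→∅, S→∅, T→{N, R, T}; union {N, R, T}; ε-closure = {M, N, R, T}.
Read '1': M→{L, P}, N→{M, N, R}, R→{L, R}, T→∅; now {L, M, N, P, R}.
Read '1': L→{S, T}, M→{L, P}, N→{M, N, R}, P→∅, R→{L, R}; now {L, M, N, P, R, S, T}.
Read '1': L→{S, T}, M→{L, P}, N→{M, N, R}, P→∅, R→{L, R}, S→{L}, T→∅; now {L, M, N, P, R, S, T}.
Read '0': L→{R}, M→∅, N→{M, P}, P→∅, R→∅, S→∅, T→{N, R, T}; now {M, N, P, R, T}.
Read '0': M→∅, N→{M, P}, P→∅, R→∅, T→{N, R, T}; now {M, N, P, R, T}.
Read '1': M→{L, P}, N→{M, N, R}, P→∅, R→{L, R}, T→∅; now {L, M, N, P, R}.
The final set {L, M, N, P, R} contains the accepting states L, N, R.

Yes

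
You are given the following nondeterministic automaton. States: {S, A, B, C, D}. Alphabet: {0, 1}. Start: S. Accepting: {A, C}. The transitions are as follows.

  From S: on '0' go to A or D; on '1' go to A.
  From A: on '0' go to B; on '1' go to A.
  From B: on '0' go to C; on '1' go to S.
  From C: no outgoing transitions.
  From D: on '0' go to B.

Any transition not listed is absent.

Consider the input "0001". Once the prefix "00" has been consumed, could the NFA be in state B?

Yes

Start in {S}.
Read '0': S→{A, D}; now {A, D}.
Read '0': A→{B}, D→{B}; now {B}.
State B is in {B}.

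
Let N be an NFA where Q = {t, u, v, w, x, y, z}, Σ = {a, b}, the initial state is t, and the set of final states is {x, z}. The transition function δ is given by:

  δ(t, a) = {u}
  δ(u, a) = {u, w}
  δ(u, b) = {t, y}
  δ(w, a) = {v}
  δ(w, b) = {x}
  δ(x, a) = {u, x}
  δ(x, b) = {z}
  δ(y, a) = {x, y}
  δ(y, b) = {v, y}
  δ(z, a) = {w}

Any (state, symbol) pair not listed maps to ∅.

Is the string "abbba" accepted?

Yes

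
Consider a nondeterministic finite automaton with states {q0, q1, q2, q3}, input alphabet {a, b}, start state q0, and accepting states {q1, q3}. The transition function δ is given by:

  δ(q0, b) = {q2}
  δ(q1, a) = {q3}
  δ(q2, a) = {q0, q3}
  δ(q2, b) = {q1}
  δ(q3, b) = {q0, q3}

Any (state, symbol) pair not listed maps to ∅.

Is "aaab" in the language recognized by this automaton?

No

Start in {q0}.
Read 'a': q0→∅; now ∅.
The set is empty and remains empty for the remaining 3 symbols.
The final set ∅ contains no accepting state.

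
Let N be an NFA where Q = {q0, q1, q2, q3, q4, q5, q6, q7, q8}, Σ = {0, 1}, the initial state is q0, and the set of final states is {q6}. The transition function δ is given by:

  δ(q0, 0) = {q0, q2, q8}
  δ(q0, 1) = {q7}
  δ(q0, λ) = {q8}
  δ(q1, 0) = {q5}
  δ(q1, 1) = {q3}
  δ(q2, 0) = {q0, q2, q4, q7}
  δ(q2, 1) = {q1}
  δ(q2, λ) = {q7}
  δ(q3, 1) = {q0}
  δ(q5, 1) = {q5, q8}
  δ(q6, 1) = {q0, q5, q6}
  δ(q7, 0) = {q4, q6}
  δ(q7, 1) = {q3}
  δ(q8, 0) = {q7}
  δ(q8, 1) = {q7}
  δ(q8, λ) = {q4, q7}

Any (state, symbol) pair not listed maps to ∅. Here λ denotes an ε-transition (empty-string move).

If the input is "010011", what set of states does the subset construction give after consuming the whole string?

{q0, q3, q4, q5, q6, q7, q8}

Start: ε-closure({q0}) = {q0, q4, q7, q8}.
Read '0': q0→{q0, q2, q8}, q4→∅, q7→{q4, q6}, q8→{q7}; now {q0, q2, q4, q6, q7, q8}.
Read '1': q0→{q7}, q2→{q1}, q4→∅, q6→{q0, q5, q6}, q7→{q3}, q8→{q7}; union {q0, q1, q3, q5, q6, q7}; ε-closure = {q0, q1, q3, q4, q5, q6, q7, q8}.
Read '0': q0→{q0, q2, q8}, q1→{q5}, q3→∅, q4→∅, q5→∅, q6→∅, q7→{q4, q6}, q8→{q7}; now {q0, q2, q4, q5, q6, q7, q8}.
Read '0': q0→{q0, q2, q8}, q2→{q0, q2, q4, q7}, q4→∅, q5→∅, q6→∅, q7→{q4, q6}, q8→{q7}; now {q0, q2, q4, q6, q7, q8}.
Read '1': q0→{q7}, q2→{q1}, q4→∅, q6→{q0, q5, q6}, q7→{q3}, q8→{q7}; union {q0, q1, q3, q5, q6, q7}; ε-closure = {q0, q1, q3, q4, q5, q6, q7, q8}.
Read '1': q0→{q7}, q1→{q3}, q3→{q0}, q4→∅, q5→{q5, q8}, q6→{q0, q5, q6}, q7→{q3}, q8→{q7}; union {q0, q3, q5, q6, q7, q8}; ε-closure = {q0, q3, q4, q5, q6, q7, q8}.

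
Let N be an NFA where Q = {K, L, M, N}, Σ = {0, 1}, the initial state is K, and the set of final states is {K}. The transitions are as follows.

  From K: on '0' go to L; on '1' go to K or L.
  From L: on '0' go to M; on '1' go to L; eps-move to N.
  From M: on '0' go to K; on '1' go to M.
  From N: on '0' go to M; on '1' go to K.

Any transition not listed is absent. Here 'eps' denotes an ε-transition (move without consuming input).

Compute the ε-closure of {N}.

Begin with {N}.
No ε-moves leave this set, so the closure equals the set itself.

{N}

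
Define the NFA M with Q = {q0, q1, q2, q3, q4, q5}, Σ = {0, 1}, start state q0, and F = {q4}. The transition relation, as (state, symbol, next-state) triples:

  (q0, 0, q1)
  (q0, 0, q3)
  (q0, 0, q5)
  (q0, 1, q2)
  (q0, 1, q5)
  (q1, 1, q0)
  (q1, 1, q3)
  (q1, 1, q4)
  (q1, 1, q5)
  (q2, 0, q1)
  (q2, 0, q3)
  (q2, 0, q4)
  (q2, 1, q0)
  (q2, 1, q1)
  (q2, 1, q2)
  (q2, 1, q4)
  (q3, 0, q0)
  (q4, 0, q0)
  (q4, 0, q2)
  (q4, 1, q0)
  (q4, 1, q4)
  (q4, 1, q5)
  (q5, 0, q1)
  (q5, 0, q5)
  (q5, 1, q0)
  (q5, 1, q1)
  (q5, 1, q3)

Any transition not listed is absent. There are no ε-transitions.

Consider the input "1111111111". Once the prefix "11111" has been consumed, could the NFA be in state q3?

Yes

Start in {q0}.
Read '1': q0→{q2, q5}; now {q2, q5}.
Read '1': q2→{q0, q1, q2, q4}, q5→{q0, q1, q3}; now {q0, q1, q2, q3, q4}.
Read '1': q0→{q2, q5}, q1→{q0, q3, q4, q5}, q2→{q0, q1, q2, q4}, q3→∅, q4→{q0, q4, q5}; now {q0, q1, q2, q3, q4, q5}.
Read '1': q0→{q2, q5}, q1→{q0, q3, q4, q5}, q2→{q0, q1, q2, q4}, q3→∅, q4→{q0, q4, q5}, q5→{q0, q1, q3}; now {q0, q1, q2, q3, q4, q5}.
Read '1': q0→{q2, q5}, q1→{q0, q3, q4, q5}, q2→{q0, q1, q2, q4}, q3→∅, q4→{q0, q4, q5}, q5→{q0, q1, q3}; now {q0, q1, q2, q3, q4, q5}.
State q3 is in {q0, q1, q2, q3, q4, q5}.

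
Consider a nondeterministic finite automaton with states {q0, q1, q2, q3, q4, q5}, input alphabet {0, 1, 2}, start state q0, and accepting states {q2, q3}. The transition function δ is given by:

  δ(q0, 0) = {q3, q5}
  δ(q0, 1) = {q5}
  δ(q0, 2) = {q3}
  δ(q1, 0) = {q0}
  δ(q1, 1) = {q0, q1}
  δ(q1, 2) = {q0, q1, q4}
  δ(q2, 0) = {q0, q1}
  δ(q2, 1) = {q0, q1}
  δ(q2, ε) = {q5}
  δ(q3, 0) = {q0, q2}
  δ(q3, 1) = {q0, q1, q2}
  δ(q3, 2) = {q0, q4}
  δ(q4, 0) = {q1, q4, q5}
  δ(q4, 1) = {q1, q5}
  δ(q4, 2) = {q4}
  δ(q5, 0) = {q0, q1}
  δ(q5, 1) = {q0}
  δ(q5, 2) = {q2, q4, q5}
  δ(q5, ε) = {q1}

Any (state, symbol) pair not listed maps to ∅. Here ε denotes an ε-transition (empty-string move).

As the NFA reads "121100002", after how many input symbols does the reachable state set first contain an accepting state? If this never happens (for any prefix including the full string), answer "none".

2

Start in {q0}.
Read '1': q0→{q5}; union {q5}; ε-closure = {q1, q5}.
Read '2': q1→{q0, q1, q4}, q5→{q2, q4, q5}; now {q0, q1, q2, q4, q5}.
None of the earlier sets intersect F, but {q0, q1, q2, q4, q5} does.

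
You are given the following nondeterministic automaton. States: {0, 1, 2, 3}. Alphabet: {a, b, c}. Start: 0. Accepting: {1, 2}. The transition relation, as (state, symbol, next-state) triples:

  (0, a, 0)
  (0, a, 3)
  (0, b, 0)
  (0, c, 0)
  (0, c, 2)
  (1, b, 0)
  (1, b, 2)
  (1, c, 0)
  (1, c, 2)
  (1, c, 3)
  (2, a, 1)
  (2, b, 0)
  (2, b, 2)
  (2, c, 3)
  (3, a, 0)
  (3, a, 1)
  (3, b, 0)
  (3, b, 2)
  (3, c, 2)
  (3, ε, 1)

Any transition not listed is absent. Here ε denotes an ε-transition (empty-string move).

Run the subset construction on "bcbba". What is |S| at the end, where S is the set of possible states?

Start in {0}.
Read 'b': 0→{0}; now {0}.
Read 'c': 0→{0, 2}; now {0, 2}.
Read 'b': 0→{0}, 2→{0, 2}; now {0, 2}.
Read 'b': 0→{0}, 2→{0, 2}; now {0, 2}.
Read 'a': 0→{0, 3}, 2→{1}; now {0, 1, 3}.
That set has 3 states.

3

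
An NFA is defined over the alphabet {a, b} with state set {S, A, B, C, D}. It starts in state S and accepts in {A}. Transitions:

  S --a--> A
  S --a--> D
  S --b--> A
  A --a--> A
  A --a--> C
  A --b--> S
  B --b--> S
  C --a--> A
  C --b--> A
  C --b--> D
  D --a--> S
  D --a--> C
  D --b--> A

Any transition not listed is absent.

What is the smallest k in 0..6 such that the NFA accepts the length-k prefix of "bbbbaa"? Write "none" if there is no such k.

Start in {S}.
Read 'b': S→{A}; now {A}.
None of the earlier sets intersect F, but {A} does.

1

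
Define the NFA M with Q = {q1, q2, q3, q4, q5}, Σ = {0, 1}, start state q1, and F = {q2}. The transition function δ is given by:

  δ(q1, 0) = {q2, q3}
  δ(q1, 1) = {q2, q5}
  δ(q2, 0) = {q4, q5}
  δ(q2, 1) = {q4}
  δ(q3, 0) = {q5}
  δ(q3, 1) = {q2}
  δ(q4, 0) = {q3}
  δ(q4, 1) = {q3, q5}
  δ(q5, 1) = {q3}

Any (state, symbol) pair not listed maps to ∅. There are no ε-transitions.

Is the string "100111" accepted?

Start in {q1}.
Read '1': q1→{q2, q5}; now {q2, q5}.
Read '0': q2→{q4, q5}, q5→∅; now {q4, q5}.
Read '0': q4→{q3}, q5→∅; now {q3}.
Read '1': q3→{q2}; now {q2}.
Read '1': q2→{q4}; now {q4}.
Read '1': q4→{q3, q5}; now {q3, q5}.
The final set {q3, q5} contains no accepting state.

No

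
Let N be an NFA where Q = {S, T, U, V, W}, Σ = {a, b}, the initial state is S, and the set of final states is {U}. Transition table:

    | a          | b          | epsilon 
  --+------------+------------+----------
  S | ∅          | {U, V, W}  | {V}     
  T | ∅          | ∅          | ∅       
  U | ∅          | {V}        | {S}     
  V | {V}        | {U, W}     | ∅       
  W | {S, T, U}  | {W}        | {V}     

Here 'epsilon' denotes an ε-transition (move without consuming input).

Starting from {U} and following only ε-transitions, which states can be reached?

{S, U, V}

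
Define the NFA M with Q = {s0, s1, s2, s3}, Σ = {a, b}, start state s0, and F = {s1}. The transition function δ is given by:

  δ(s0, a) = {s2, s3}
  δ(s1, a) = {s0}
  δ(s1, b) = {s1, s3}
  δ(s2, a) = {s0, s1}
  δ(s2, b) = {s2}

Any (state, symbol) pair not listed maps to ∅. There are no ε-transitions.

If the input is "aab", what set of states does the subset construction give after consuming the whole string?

Start in {s0}.
Read 'a': {s0} → {s2, s3}.
Read 'a': {s2, s3} → {s0, s1}.
Read 'b': {s0, s1} → {s1, s3}.

{s1, s3}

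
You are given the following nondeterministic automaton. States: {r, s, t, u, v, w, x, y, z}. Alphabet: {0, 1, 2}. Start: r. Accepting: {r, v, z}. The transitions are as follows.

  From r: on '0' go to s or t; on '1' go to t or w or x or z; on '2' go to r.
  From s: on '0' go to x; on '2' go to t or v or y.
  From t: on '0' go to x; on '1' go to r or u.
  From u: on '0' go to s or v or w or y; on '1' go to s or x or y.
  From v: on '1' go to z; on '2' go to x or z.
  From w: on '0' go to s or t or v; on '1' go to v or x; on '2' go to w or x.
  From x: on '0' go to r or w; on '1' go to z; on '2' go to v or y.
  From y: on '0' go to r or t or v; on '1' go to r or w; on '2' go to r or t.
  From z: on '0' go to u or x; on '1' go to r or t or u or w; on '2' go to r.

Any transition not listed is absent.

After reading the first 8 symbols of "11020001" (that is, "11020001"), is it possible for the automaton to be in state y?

No

Start in {r}.
Read '1': r→{t, w, x, z}; now {t, w, x, z}.
Read '1': t→{r, u}, w→{v, x}, x→{z}, z→{r, t, u, w}; now {r, t, u, v, w, x, z}.
Read '0': r→{s, t}, t→{x}, u→{s, v, w, y}, v→∅, w→{s, t, v}, x→{r, w}, z→{u, x}; now {r, s, t, u, v, w, x, y}.
Read '2': r→{r}, s→{t, v, y}, t→∅, u→∅, v→{x, z}, w→{w, x}, x→{v, y}, y→{r, t}; now {r, t, v, w, x, y, z}.
Read '0': r→{s, t}, t→{x}, v→∅, w→{s, t, v}, x→{r, w}, y→{r, t, v}, z→{u, x}; now {r, s, t, u, v, w, x}.
Read '0': r→{s, t}, s→{x}, t→{x}, u→{s, v, w, y}, v→∅, w→{s, t, v}, x→{r, w}; now {r, s, t, v, w, x, y}.
Read '0': r→{s, t}, s→{x}, t→{x}, v→∅, w→{s, t, v}, x→{r, w}, y→{r, t, v}; now {r, s, t, v, w, x}.
Read '1': r→{t, w, x, z}, s→∅, t→{r, u}, v→{z}, w→{v, x}, x→{z}; now {r, t, u, v, w, x, z}.
State y is not in {r, t, u, v, w, x, z}.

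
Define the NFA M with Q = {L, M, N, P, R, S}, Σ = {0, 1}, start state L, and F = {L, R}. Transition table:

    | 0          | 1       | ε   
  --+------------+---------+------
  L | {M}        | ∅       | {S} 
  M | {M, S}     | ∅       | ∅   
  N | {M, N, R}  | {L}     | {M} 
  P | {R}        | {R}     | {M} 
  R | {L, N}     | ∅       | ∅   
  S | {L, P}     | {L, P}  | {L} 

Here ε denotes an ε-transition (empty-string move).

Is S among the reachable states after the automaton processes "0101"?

Yes

Start: ε-closure({L}) = {L, S}.
Read '0': L→{M}, S→{L, P}; union {L, M, P}; ε-closure = {L, M, P, S}.
Read '1': L→∅, M→∅, P→{R}, S→{L, P}; union {L, P, R}; ε-closure = {L, M, P, R, S}.
Read '0': L→{M}, M→{M, S}, P→{R}, R→{L, N}, S→{L, P}; now {L, M, N, P, R, S}.
Read '1': L→∅, M→∅, N→{L}, P→{R}, R→∅, S→{L, P}; union {L, P, R}; ε-closure = {L, M, P, R, S}.
State S is in {L, M, P, R, S}.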